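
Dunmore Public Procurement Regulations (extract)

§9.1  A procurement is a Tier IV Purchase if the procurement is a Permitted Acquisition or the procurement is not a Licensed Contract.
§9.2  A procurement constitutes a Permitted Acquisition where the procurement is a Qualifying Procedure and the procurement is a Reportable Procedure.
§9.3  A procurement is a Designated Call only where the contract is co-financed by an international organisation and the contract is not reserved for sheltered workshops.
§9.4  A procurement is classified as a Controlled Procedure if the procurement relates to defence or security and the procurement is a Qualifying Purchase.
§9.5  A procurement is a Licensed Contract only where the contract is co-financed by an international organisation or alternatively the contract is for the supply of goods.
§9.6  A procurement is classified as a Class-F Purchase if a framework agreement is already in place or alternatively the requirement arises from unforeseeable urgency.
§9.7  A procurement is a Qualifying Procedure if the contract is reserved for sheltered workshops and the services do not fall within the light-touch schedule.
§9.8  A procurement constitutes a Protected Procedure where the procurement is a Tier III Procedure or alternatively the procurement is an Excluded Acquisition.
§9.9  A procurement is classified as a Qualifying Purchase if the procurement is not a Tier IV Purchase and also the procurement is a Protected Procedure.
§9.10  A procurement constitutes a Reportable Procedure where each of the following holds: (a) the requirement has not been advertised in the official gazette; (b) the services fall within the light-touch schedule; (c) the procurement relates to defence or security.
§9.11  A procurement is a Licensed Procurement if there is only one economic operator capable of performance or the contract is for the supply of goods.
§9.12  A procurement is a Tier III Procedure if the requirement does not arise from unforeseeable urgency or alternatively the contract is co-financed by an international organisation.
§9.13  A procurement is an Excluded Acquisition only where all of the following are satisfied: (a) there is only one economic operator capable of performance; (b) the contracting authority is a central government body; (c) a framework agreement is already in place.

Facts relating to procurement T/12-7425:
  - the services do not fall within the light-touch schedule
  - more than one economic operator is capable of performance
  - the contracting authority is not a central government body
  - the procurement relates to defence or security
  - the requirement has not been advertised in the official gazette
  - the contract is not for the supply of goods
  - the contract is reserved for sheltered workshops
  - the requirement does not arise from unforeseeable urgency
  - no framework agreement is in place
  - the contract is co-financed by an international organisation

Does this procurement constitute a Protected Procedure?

Yes

Under §9.12: the requirement does not arise from unforeseeable urgency? yes; or the contract is co-financed by an international organisation? yes. So the procurement is a Tier III Procedure.
Under §9.13: there is only one economic operator capable of performance? no; and the contracting authority is a central government body? no; and a framework agreement is already in place? no. So the procurement is not an Excluded Acquisition.
Under §9.8: Tier III Procedure (§9.12)? yes; or Excluded Acquisition (§9.13)? no. So the procurement is a Protected Procedure.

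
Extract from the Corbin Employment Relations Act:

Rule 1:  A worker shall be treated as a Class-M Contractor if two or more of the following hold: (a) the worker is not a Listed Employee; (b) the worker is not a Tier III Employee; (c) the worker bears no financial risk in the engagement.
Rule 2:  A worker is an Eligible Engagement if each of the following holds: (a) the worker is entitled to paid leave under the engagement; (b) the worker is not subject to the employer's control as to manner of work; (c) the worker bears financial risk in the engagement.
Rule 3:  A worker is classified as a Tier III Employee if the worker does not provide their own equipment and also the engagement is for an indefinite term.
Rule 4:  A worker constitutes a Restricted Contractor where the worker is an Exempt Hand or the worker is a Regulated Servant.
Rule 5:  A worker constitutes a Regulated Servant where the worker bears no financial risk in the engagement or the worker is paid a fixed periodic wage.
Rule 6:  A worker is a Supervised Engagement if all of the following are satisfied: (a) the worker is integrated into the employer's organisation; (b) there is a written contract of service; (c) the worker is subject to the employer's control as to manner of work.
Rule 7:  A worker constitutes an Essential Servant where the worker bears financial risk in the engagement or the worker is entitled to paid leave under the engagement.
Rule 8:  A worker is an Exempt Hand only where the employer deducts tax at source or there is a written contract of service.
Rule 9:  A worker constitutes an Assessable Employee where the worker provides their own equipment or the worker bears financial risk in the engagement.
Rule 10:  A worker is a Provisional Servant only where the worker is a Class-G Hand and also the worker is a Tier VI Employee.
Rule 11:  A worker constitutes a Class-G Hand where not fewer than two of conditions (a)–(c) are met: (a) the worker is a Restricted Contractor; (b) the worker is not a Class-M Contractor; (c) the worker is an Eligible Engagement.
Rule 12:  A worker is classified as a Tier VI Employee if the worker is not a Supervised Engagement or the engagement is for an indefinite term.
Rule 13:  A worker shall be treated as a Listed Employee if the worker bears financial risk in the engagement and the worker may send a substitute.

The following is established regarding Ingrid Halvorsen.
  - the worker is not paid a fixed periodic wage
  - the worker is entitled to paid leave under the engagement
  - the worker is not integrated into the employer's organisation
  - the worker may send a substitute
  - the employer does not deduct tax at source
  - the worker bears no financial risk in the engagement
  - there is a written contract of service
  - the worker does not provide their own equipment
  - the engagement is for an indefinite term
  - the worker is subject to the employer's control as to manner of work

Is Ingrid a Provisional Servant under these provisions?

No

rule 8 — Exempt Hand: [the employer deducts tax at source? no] OR [there is a written contract of service? yes] → satisfied.
rule 5 — Regulated Servant: [the worker bears no financial risk in the engagement? yes] OR [the worker is paid a fixed periodic wage? no] → satisfied.
rule 4 — Restricted Contractor: [Exempt Hand (rule 8)? yes] OR [Regulated Servant (rule 5)? yes] → satisfied.
rule 13 — Listed Employee: [the worker bears financial risk in the engagement? no] AND [the worker may send a substitute? yes] → not satisfied.
rule 3 — Tier III Employee: [the worker does not provide their own equipment? yes] AND [the engagement is for an indefinite term? yes] → satisfied.
rule 1 — Class-M Contractor: not a Listed Employee (rule 13)? yes; not a Tier III Employee (rule 3)? no; the worker bears no financial risk in the engagement? yes — 2 of 3 hold (need ≥2) → satisfied.
rule 2 — Eligible Engagement: [the worker is entitled to paid leave under the engagement? yes] AND [the worker is not subject to the employer's control as to manner of work? no] AND [the worker bears financial risk in the engagement? no] → not satisfied.
rule 11 — Class-G Hand: Restricted Contractor (rule 4)? yes; not a Class-M Contractor (rule 1)? no; Eligible Engagement (rule 2)? no — 1 of 3 hold (need ≥2) → not satisfied.
rule 6 — Supervised Engagement: [the worker is integrated into the employer's organisation? no] AND [there is a written contract of service? yes] AND [the worker is subject to the employer's control as to manner of work? yes] → not satisfied.
rule 12 — Tier VI Employee: [not a Supervised Engagement (rule 6)? yes] OR [the engagement is for an indefinite term? yes] → satisfied.
rule 10 — Provisional Servant: [Class-G Hand (rule 11)? no] AND [Tier VI Employee (rule 12)? yes] → not satisfied.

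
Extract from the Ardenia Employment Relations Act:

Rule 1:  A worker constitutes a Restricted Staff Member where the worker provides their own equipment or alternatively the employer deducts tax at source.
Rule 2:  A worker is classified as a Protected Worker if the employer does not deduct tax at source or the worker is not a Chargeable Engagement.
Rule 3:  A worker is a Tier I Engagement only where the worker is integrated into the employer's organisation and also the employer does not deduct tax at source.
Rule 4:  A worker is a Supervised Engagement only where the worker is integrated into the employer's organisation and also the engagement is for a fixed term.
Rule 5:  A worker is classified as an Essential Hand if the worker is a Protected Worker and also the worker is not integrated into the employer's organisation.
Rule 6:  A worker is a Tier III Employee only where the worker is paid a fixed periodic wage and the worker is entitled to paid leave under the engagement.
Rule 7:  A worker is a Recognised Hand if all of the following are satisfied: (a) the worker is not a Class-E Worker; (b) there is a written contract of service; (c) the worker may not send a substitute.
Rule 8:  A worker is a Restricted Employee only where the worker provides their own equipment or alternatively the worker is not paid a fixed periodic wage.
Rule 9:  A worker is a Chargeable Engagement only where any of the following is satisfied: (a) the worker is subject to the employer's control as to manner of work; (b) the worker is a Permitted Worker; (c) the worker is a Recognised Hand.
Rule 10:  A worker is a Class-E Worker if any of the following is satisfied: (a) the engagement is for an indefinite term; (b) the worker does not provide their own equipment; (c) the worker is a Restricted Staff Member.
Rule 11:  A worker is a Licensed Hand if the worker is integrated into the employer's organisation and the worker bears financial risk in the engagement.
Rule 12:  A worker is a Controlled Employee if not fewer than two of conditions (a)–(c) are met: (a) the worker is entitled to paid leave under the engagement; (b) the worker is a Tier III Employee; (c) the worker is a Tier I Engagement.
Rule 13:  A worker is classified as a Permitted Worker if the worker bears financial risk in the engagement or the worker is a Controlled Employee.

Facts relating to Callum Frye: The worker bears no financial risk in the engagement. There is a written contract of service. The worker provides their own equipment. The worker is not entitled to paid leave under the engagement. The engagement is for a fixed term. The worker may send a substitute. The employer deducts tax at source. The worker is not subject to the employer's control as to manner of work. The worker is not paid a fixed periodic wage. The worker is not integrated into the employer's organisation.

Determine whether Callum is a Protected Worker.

rule 6 — Tier III Employee: [the worker is paid a fixed periodic wage? no] AND [the worker is entitled to paid leave under the engagement? no] → not satisfied.
rule 3 — Tier I Engagement: [the worker is integrated into the employer's organisation? no] AND [the employer does not deduct tax at source? no] → not satisfied.
rule 12 — Controlled Employee: the worker is entitled to paid leave under the engagement? no; Tier III Employee (rule 6)? no; Tier I Engagement (rule 3)? no — 0 of 3 hold (need ≥2) → not satisfied.
rule 13 — Permitted Worker: [the worker bears financial risk in the engagement? no] OR [Controlled Employee (rule 12)? no] → not satisfied.
rule 1 — Restricted Staff Member: [the worker provides their own equipment? yes] OR [the employer deducts tax at source? yes] → satisfied.
rule 10 — Class-E Worker: [the engagement is for an indefinite term? no] OR [the worker does not provide their own equipment? no] OR [Restricted Staff Member (rule 1)? yes] → satisfied.
rule 7 — Recognised Hand: [not a Class-E Worker (rule 10)? no] AND [there is a written contract of service? yes] AND [the worker may not send a substitute? no] → not satisfied.
rule 9 — Chargeable Engagement: [the worker is subject to the employer's control as to manner of work? no] OR [Permitted Worker (rule 13)? no] OR [Recognised Hand (rule 7)? no] → not satisfied.
rule 2 — Protected Worker: [the employer does not deduct tax at source? no] OR [not a Chargeable Engagement (rule 9)? yes] → satisfied.

Yes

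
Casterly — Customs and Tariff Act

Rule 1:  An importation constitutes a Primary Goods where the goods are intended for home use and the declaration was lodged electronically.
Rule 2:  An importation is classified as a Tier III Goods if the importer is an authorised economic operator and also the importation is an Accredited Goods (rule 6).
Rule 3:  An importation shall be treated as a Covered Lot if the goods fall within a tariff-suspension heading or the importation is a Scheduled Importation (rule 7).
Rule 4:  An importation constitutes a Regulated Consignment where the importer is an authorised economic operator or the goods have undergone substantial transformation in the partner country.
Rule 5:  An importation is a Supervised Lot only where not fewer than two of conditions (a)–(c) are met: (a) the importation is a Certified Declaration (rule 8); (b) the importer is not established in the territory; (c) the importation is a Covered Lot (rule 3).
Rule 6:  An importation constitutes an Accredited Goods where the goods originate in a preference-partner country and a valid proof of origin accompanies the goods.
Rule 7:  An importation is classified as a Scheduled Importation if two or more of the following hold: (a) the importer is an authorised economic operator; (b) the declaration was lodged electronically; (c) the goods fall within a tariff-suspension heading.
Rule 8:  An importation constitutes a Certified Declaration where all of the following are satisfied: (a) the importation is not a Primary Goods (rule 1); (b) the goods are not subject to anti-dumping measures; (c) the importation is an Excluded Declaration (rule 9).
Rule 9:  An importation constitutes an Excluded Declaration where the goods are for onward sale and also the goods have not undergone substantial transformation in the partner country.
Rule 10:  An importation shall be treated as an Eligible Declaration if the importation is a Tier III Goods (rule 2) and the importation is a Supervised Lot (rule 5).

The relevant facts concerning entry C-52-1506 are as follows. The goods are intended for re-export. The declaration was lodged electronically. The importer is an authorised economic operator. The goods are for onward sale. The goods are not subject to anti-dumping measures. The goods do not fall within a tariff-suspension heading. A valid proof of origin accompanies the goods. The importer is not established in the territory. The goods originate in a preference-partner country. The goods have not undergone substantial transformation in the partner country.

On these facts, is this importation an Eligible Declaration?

Yes

rule 6 — Accredited Goods: [the goods originate in a preference-partner country? yes] AND [a valid proof of origin accompanies the goods? yes] → satisfied.
rule 2 — Tier III Goods: [the importer is an authorised economic operator? yes] AND [Accredited Goods (rule 6)? yes] → satisfied.
rule 1 — Primary Goods: [the goods are intended for home use? no] AND [the declaration was lodged electronically? yes] → not satisfied.
rule 9 — Excluded Declaration: [the goods are for onward sale? yes] AND [the goods have not undergone substantial transformation in the partner country? yes] → satisfied.
rule 8 — Certified Declaration: [not a Primary Goods (rule 1)? yes] AND [the goods are not subject to anti-dumping measures? yes] AND [Excluded Declaration (rule 9)? yes] → satisfied.
rule 7 — Scheduled Importation: the importer is an authorised economic operator? yes; the declaration was lodged electronically? yes; the goods fall within a tariff-suspension heading? no — 2 of 3 hold (need ≥2) → satisfied.
rule 3 — Covered Lot: [the goods fall within a tariff-suspension heading? no] OR [Scheduled Importation (rule 7)? yes] → satisfied.
rule 5 — Supervised Lot: Certified Declaration (rule 8)? yes; the importer is not established in the territory? yes; Covered Lot (rule 3)? yes — 3 of 3 hold (need ≥2) → satisfied.
rule 10 — Eligible Declaration: [Tier III Goods (rule 2)? yes] AND [Supervised Lot (rule 5)? yes] → satisfied.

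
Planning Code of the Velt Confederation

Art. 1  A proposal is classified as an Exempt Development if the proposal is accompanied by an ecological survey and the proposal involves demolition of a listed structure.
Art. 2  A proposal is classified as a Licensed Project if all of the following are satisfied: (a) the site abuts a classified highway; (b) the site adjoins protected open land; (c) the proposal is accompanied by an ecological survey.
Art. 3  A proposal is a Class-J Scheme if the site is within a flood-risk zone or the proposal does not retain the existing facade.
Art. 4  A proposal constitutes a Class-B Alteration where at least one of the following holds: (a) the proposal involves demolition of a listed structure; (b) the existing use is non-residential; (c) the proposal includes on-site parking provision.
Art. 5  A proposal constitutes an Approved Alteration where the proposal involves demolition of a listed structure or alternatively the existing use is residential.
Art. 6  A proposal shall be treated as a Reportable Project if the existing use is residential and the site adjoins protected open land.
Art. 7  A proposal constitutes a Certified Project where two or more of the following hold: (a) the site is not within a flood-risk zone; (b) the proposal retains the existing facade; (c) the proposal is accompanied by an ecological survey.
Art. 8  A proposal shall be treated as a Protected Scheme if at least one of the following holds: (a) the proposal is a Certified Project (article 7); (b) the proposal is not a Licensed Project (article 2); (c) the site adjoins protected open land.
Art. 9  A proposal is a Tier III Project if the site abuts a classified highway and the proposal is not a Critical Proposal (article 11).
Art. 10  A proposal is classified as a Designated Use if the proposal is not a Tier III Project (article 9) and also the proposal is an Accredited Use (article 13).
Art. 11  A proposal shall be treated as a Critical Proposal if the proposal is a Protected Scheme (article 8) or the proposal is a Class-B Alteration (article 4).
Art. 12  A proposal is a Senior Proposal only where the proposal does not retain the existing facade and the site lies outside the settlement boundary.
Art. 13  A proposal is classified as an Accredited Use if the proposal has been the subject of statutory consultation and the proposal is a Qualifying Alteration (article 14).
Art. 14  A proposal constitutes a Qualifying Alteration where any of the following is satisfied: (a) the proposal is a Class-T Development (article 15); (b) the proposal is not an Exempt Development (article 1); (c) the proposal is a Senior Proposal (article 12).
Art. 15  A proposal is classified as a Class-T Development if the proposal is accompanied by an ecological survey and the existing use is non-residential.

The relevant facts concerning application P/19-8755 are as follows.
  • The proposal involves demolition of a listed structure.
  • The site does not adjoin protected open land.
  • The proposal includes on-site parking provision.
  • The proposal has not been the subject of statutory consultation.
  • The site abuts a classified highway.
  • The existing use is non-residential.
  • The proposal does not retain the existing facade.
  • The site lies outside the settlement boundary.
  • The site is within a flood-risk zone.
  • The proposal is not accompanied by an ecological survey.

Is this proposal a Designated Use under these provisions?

article 7 — Certified Project: the site is not within a flood-risk zone? no; the proposal retains the existing facade? no; the proposal is accompanied by an ecological survey? no — 0 of 3 hold (need ≥2) → not satisfied.
article 2 — Licensed Project: [the site abuts a classified highway? yes] AND [the site adjoins protected open land? no] AND [the proposal is accompanied by an ecological survey? no] → not satisfied.
article 8 — Protected Scheme: [Certified Project (article 7)? no] OR [not a Licensed Project (article 2)? yes] OR [the site adjoins protected open land? no] → satisfied.
article 4 — Class-B Alteration: [the proposal involves demolition of a listed structure? yes] OR [the existing use is non-residential? yes] OR [the proposal includes on-site parking provision? yes] → satisfied.
article 11 — Critical Proposal: [Protected Scheme (article 8)? yes] OR [Class-B Alteration (article 4)? yes] → satisfied.
article 9 — Tier III Project: [the site abuts a classified highway? yes] AND [not a Critical Proposal (article 11)? no] → not satisfied.
article 15 — Class-T Development: [the proposal is accompanied by an ecological survey? no] AND [the existing use is non-residential? yes] → not satisfied.
article 1 — Exempt Development: [the proposal is accompanied by an ecological survey? no] AND [the proposal involves demolition of a listed structure? yes] → not satisfied.
article 12 — Senior Proposal: [the proposal does not retain the existing facade? yes] AND [the site lies outside the settlement boundary? yes] → satisfied.
article 14 — Qualifying Alteration: [Class-T Development (article 15)? no] OR [not an Exempt Development (article 1)? yes] OR [Senior Proposal (article 12)? yes] → satisfied.
article 13 — Accredited Use: [the proposal has been the subject of statutory consultation? no] AND [Qualifying Alteration (article 14)? yes] → not satisfied.
article 10 — Designated Use: [not a Tier III Project (article 9)? yes] AND [Accredited Use (article 13)? no] → not satisfied.

No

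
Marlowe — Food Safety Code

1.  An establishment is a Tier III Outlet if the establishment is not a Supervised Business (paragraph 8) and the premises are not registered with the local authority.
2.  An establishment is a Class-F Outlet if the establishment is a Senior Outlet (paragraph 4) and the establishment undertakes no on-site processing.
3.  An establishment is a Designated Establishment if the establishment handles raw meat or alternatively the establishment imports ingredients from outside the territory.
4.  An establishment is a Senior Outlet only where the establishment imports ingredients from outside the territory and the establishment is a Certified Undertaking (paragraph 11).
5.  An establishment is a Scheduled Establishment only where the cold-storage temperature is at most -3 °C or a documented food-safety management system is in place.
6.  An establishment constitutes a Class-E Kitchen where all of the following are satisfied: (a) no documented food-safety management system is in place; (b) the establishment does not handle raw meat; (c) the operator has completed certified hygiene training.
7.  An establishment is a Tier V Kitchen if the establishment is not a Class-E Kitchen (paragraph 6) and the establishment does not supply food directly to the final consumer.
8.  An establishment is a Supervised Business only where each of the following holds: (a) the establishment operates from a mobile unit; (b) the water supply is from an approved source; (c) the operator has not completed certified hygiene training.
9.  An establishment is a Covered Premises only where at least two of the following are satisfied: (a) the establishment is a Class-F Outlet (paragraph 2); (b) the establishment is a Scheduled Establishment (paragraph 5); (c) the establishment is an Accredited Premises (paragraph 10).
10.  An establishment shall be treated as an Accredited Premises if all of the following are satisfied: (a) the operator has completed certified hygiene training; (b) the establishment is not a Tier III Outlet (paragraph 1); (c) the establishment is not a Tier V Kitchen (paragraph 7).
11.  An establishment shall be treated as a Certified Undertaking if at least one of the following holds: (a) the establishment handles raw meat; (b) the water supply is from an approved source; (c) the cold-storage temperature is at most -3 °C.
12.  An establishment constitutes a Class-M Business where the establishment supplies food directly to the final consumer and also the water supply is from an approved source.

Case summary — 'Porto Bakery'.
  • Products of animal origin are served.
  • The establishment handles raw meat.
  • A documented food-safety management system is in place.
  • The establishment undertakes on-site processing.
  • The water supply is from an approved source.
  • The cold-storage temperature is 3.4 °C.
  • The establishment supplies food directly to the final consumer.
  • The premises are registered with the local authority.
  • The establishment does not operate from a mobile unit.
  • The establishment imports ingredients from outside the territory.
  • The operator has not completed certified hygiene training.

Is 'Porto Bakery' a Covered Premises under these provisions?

paragraph 11 — Certified Undertaking: [the establishment handles raw meat? yes] OR [the water supply is from an approved source? yes] OR [cold-storage temperature: 3.4 °C ≤ -3 °C? no] → satisfied.
paragraph 4 — Senior Outlet: [the establishment imports ingredients from outside the territory? yes] AND [Certified Undertaking (paragraph 11)? yes] → satisfied.
paragraph 2 — Class-F Outlet: [Senior Outlet (paragraph 4)? yes] AND [the establishment undertakes no on-site processing? no] → not satisfied.
paragraph 5 — Scheduled Establishment: [cold-storage temperature: 3.4 °C ≤ -3 °C? no] OR [a documented food-safety management system is in place? yes] → satisfied.
paragraph 8 — Supervised Business: [the establishment operates from a mobile unit? no] AND [the water supply is from an approved source? yes] AND [the operator has not completed certified hygiene training? yes] → not satisfied.
paragraph 1 — Tier III Outlet: [not a Supervised Business (paragraph 8)? yes] AND [the premises are not registered with the local authority? no] → not satisfied.
paragraph 6 — Class-E Kitchen: [no documented food-safety management system is in place? no] AND [the establishment does not handle raw meat? no] AND [the operator has completed certified hygiene training? no] → not satisfied.
paragraph 7 — Tier V Kitchen: [not a Class-E Kitchen (paragraph 6)? yes] AND [the establishment does not supply food directly to the final consumer? no] → not satisfied.
paragraph 10 — Accredited Premises: [the operator has completed certified hygiene training? no] AND [not a Tier III Outlet (paragraph 1)? yes] AND [not a Tier V Kitchen (paragraph 7)? yes] → not satisfied.
paragraph 9 — Covered Premises: Class-F Outlet (paragraph 2)? no; Scheduled Establishment (paragraph 5)? yes; Accredited Premises (paragraph 10)? no — 1 of 3 hold (need ≥2) → not satisfied.

No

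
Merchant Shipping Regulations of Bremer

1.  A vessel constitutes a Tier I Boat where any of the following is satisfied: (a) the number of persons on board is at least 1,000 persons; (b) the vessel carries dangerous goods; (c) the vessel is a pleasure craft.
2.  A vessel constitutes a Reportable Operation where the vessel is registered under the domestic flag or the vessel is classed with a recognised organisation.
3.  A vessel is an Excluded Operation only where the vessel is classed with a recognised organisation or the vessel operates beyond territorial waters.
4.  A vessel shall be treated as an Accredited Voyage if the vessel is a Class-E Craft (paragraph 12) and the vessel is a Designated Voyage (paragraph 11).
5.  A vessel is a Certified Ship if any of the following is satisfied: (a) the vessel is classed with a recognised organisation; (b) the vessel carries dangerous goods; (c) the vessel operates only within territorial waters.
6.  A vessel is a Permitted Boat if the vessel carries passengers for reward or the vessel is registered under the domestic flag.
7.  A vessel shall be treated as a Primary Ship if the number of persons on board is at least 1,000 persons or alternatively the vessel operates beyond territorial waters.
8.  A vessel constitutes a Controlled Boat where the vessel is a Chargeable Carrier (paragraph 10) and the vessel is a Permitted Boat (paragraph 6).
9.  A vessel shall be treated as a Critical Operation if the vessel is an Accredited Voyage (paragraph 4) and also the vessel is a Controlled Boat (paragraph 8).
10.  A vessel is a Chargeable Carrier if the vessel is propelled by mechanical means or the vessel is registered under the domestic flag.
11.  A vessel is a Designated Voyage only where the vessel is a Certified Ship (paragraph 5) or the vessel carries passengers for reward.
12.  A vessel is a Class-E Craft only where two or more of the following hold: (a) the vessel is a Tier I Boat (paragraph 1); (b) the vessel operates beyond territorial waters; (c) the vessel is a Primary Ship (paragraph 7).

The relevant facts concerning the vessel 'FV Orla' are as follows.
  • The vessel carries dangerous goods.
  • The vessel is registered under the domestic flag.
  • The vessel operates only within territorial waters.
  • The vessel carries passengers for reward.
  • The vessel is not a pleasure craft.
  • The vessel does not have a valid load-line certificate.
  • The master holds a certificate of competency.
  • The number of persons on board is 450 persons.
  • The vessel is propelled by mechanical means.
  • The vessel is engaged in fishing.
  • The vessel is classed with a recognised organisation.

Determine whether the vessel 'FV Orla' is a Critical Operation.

Under paragraph 1: number of persons on board: 450 persons ≥ 1,000 persons? no; or the vessel carries dangerous goods? yes; or the vessel is a pleasure craft? no. So the vessel is a Tier I Boat.
Under paragraph 7: number of persons on board: 450 persons ≥ 1,000 persons? no; or the vessel operates beyond territorial waters? no. So the vessel is not a Primary Ship.
Under paragraph 12: Tier I Boat (paragraph 1)? yes; the vessel operates beyond territorial waters? no; Primary Ship (paragraph 7)? no — 1 of 3 hold (need ≥2) → not satisfied.
Under paragraph 5: the vessel is classed with a recognised organisation? yes; or the vessel carries dangerous goods? yes; or the vessel operates only within territorial waters? yes. So the vessel is a Certified Ship.
Under paragraph 11: Certified Ship (paragraph 5)? yes; or the vessel carries passengers for reward? yes. So the vessel is a Designated Voyage.
Under paragraph 4: Class-E Craft (paragraph 12)? no; and Designated Voyage (paragraph 11)? yes. So the vessel is not an Accredited Voyage.
Under paragraph 10: the vessel is propelled by mechanical means? yes; or the vessel is registered under the domestic flag? yes. So the vessel is a Chargeable Carrier.
Under paragraph 6: the vessel carries passengers for reward? yes; or the vessel is registered under the domestic flag? yes. So the vessel is a Permitted Boat.
Under paragraph 8: Chargeable Carrier (paragraph 10)? yes; and Permitted Boat (paragraph 6)? yes. So the vessel is a Controlled Boat.
Under paragraph 9: Accredited Voyage (paragraph 4)? no; and Controlled Boat (paragraph 8)? yes. So the vessel is not a Critical Operation.

No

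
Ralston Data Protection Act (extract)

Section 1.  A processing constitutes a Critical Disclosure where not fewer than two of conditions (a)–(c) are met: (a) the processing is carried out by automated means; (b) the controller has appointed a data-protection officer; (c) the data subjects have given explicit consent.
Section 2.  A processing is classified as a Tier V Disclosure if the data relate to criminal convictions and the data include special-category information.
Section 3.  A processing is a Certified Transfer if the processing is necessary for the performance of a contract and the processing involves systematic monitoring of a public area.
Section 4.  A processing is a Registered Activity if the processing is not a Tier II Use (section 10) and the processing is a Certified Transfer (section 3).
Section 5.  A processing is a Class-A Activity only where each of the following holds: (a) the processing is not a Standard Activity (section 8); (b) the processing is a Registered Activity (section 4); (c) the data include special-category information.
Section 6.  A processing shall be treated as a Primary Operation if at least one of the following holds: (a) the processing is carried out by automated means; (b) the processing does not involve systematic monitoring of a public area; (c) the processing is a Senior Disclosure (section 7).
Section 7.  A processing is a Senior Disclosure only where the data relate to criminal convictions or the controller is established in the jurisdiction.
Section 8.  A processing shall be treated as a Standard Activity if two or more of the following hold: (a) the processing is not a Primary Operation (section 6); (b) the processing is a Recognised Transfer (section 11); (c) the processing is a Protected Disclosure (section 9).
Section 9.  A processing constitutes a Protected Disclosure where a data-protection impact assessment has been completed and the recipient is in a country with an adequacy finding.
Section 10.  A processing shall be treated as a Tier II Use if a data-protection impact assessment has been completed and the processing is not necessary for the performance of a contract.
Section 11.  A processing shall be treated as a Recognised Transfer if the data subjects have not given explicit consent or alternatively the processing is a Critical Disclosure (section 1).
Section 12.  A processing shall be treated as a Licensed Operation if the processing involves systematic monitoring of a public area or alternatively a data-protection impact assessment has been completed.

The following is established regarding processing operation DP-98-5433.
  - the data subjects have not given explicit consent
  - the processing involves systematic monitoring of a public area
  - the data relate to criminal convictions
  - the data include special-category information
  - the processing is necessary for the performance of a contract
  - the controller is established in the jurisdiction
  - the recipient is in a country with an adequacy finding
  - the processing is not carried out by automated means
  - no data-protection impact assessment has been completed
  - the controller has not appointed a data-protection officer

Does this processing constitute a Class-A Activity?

section 7 — Senior Disclosure: [the data relate to criminal convictions? yes] OR [the controller is established in the jurisdiction? yes] → satisfied.
section 6 — Primary Operation: [the processing is carried out by automated means? no] OR [the processing does not involve systematic monitoring of a public area? no] OR [Senior Disclosure (section 7)? yes] → satisfied.
section 1 — Critical Disclosure: the processing is carried out by automated means? no; the controller has appointed a data-protection officer? no; the data subjects have given explicit consent? no — 0 of 3 hold (need ≥2) → not satisfied.
section 11 — Recognised Transfer: [the data subjects have not given explicit consent? yes] OR [Critical Disclosure (section 1)? no] → satisfied.
section 9 — Protected Disclosure: [a data-protection impact assessment has been completed? no] AND [the recipient is in a country with an adequacy finding? yes] → not satisfied.
section 8 — Standard Activity: not a Primary Operation (section 6)? no; Recognised Transfer (section 11)? yes; Protected Disclosure (section 9)? no — 1 of 3 hold (need ≥2) → not satisfied.
section 10 — Tier II Use: [a data-protection impact assessment has been completed? no] AND [the processing is not necessary for the performance of a contract? no] → not satisfied.
section 3 — Certified Transfer: [the processing is necessary for the performance of a contract? yes] AND [the processing involves systematic monitoring of a public area? yes] → satisfied.
section 4 — Registered Activity: [not a Tier II Use (section 10)? yes] AND [Certified Transfer (section 3)? yes] → satisfied.
section 5 — Class-A Activity: [not a Standard Activity (section 8)? yes] AND [Registered Activity (section 4)? yes] AND [the data include special-category information? yes] → satisfied.

Yes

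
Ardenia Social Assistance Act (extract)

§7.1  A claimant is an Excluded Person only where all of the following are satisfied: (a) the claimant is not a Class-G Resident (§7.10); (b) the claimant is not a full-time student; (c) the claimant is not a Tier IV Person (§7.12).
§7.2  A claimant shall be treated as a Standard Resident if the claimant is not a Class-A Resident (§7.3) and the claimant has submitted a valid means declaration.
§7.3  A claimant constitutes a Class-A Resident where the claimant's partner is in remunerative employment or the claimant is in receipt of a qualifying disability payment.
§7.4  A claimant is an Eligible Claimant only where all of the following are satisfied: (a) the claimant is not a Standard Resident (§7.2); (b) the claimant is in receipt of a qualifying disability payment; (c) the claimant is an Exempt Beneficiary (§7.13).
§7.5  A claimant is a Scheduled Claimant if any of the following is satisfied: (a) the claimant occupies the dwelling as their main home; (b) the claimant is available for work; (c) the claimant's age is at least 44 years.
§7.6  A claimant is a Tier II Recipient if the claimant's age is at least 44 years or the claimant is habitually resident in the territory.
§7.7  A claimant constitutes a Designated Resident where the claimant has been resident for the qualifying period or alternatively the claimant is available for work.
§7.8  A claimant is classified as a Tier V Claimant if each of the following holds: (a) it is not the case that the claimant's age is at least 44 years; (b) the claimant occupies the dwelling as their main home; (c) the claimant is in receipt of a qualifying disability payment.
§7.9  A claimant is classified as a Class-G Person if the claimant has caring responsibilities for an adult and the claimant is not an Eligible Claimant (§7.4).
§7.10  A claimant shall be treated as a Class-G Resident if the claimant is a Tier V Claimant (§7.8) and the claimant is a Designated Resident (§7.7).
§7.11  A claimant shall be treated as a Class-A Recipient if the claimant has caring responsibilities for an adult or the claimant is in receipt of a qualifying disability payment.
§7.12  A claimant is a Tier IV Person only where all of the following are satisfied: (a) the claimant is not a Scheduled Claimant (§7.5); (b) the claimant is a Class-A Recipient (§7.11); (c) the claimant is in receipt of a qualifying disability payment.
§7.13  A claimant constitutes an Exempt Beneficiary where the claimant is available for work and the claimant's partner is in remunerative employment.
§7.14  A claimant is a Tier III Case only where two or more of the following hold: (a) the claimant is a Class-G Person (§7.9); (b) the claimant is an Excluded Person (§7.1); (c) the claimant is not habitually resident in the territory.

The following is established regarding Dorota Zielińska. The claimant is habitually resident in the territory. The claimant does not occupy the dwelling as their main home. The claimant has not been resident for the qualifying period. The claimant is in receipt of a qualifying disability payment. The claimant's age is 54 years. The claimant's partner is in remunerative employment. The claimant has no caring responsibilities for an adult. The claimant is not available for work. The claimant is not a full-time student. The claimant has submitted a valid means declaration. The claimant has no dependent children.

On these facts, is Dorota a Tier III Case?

Under §7.3: the claimant's partner is in remunerative employment? yes; or the claimant is in receipt of a qualifying disability payment? yes. So the claimant is a Class-A Resident.
Under §7.2: not a Class-A Resident (§7.3)? no; and the claimant has submitted a valid means declaration? yes. So the claimant is not a Standard Resident.
Under §7.13: the claimant is available for work? no; and the claimant's partner is in remunerative employment? yes. So the claimant is not an Exempt Beneficiary.
Under §7.4: not a Standard Resident (§7.2)? yes; and the claimant is in receipt of a qualifying disability payment? yes; and Exempt Beneficiary (§7.13)? no. So the claimant is not an Eligible Claimant.
Under §7.9: the claimant has caring responsibilities for an adult? no; and not an Eligible Claimant (§7.4)? yes. So the claimant is not a Class-G Person.
Under §7.8: claimant's age: 54 years ≥ 44 years? yes, so negated condition no; and the claimant occupies the dwelling as their main home? no; and the claimant is in receipt of a qualifying disability payment? yes. So the claimant is not a Tier V Claimant.
Under §7.7: the claimant has been resident for the qualifying period? no; or the claimant is available for work? no. So the claimant is not a Designated Resident.
Under §7.10: Tier V Claimant (§7.8)? no; and Designated Resident (§7.7)? no. So the claimant is not a Class-G Resident.
Under §7.5: the claimant occupies the dwelling as their main home? no; or the claimant is available for work? no; or claimant's age: 54 years ≥ 44 years? yes. So the claimant is a Scheduled Claimant.
Under §7.11: the claimant has caring responsibilities for an adult? no; or the claimant is in receipt of a qualifying disability payment? yes. So the claimant is a Class-A Recipient.
Under §7.12: not a Scheduled Claimant (§7.5)? no; and Class-A Recipient (§7.11)? yes; and the claimant is in receipt of a qualifying disability payment? yes. So the claimant is not a Tier IV Person.
Under §7.1: not a Class-G Resident (§7.10)? yes; and the claimant is not a full-time student? yes; and not a Tier IV Person (§7.12)? yes. So the claimant is an Excluded Person.
Under §7.14: Class-G Person (§7.9)? no; Excluded Person (§7.1)? yes; the claimant is not habitually resident in the territory? no — 1 of 3 hold (need ≥2) → not satisfied.

No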